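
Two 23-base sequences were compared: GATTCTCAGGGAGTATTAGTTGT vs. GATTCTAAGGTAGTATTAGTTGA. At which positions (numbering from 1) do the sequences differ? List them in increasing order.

Scanning 1-based: 7: C/A; 11: G/T; 23: T/A.

7, 11, 23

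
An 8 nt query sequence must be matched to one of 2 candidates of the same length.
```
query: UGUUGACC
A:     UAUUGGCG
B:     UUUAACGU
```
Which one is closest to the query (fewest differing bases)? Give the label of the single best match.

Hamming distances to query — A: 3; B: 6.
Smallest is A with 3 mismatches.

A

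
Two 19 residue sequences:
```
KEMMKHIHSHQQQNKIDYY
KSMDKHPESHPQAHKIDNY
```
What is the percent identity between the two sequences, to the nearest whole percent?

8 positions differ (2, 4, 7, 8, 11, 13, 14, 18), so 11 of 19 match: 11/19 = 57.89%.

58%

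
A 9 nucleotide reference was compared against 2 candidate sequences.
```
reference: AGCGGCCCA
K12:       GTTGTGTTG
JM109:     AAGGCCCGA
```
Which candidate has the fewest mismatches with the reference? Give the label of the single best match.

K12 differs at 8 sites; JM109 differs at 4 sites. The closest is JM109.

JM109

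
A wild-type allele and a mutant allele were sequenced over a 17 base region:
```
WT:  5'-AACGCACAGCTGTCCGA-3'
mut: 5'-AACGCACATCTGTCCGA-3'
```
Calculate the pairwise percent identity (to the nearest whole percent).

94%

Mismatch at position 9 (1-based): 1 of 17.
Identical positions: 16/17 = 94.12% → 94%.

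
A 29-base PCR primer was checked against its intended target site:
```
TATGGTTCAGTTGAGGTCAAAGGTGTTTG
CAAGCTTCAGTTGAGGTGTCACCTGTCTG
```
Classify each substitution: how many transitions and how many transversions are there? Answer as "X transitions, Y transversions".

Mismatches (1-based):
site 1: T→C (pyrimidine→pyrimidine, transition)
site 3: T→A (pyrimidine→purine, transversion)
site 5: G→C (purine→pyrimidine, transversion)
site 18: C→G (pyrimidine→purine, transversion)
site 19: A→T (purine→pyrimidine, transversion)
site 20: A→C (purine→pyrimidine, transversion)
site 22: G→C (purine→pyrimidine, transversion)
site 23: G→C (purine→pyrimidine, transversion)
site 27: T→C (pyrimidine→pyrimidine, transition)

2 transitions, 7 transversions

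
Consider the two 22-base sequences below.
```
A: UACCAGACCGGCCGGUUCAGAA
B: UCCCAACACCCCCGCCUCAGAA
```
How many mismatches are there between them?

8

Comparing position by position, 8 sites differ: 2 (A/C), 6 (G/A), 7 (A/C), 8 (C/A), 10 (G/C), 11 (G/C), 15 (G/C), 16 (U/C).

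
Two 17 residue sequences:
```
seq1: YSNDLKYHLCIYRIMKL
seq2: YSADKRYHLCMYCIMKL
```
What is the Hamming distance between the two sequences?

The sequences differ at positions 3, 5, 6, 11, 13 (1-based) — 5 in total.

5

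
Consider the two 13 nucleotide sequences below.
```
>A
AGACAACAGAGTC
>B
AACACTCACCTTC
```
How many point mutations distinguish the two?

Comparing position by position, 8 sites differ: 2 (G/A), 3 (A/C), 4 (C/A), 5 (A/C), 6 (A/T), 9 (G/C), 10 (A/C), 11 (G/T).

8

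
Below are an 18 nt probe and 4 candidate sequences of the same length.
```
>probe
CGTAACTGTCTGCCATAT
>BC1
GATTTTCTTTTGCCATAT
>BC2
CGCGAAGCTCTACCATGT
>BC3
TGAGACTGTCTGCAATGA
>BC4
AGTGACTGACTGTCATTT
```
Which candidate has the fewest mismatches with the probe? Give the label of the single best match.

BC4

Hamming distances to probe — BC1: 8; BC2: 7; BC3: 6; BC4: 5.
Smallest is BC4 with 5 mismatches.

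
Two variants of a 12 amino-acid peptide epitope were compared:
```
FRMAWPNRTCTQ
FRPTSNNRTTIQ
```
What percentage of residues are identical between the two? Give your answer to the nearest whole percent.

50%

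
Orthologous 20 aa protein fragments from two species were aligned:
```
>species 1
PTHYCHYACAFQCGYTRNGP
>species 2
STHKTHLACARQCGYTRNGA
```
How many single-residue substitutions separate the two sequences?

Comparing position by position, 6 residues differ: 1 (P/S), 4 (Y/K), 5 (C/T), 7 (Y/L), 11 (F/R), 20 (P/A).

6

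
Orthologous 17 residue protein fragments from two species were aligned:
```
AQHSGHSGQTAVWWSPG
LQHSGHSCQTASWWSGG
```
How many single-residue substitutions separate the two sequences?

4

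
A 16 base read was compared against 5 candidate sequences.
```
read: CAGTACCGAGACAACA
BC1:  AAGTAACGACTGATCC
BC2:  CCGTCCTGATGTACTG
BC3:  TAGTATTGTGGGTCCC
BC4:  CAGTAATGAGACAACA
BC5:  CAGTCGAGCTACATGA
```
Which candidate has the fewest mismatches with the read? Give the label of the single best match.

Hamming distances to read — BC1: 7; BC2: 9; BC3: 9; BC4: 2; BC5: 7.
Smallest is BC4 with 2 mismatches.

BC4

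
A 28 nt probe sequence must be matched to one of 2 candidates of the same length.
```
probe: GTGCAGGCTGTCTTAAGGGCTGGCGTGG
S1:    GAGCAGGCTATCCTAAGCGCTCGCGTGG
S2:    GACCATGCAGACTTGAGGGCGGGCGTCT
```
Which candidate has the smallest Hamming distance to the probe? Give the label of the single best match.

S1

Hamming distances to probe — S1: 5; S2: 9.
Smallest is S1 with 5 mismatches.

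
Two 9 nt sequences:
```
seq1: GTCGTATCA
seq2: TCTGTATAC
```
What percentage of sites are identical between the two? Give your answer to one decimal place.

44.4%

Mismatches at positions 1, 2, 3, 8, 9 (1-based): 5 of 9.
Identical positions: 4/9 = 44.44% → 44.4%.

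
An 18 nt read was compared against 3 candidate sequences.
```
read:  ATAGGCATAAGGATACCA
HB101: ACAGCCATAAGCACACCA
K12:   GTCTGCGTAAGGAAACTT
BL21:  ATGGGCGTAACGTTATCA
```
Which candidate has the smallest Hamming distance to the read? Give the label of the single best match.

Hamming distances to read — HB101: 4; K12: 7; BL21: 5.
Smallest is HB101 with 4 mismatches.

HB101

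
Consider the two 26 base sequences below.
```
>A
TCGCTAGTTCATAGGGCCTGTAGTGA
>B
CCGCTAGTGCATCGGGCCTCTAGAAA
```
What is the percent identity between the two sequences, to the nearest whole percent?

6 positions differ (1, 9, 13, 20, 24, 25), so 20 of 26 match: 20/26 = 76.92%.

77%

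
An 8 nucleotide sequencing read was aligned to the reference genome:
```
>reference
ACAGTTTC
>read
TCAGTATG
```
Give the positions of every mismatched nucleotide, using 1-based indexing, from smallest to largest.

1, 6, 8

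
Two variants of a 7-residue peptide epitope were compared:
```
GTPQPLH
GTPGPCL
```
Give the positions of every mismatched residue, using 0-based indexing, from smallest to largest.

3, 5, 6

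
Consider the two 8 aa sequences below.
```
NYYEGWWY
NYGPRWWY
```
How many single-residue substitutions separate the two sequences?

3

The sequences differ at residues 3, 4, 5 (1-based) — 3 in total.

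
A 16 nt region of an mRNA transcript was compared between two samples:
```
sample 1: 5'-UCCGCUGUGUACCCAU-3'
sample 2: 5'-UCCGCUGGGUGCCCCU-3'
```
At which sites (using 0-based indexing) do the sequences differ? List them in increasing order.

7, 10, 14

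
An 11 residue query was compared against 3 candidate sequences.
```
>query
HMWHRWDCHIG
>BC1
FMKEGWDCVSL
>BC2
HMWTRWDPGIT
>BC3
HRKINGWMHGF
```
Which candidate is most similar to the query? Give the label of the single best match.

BC1 differs at 7 residues; BC2 differs at 4 residues; BC3 differs at 9 residues. The closest is BC2.

BC2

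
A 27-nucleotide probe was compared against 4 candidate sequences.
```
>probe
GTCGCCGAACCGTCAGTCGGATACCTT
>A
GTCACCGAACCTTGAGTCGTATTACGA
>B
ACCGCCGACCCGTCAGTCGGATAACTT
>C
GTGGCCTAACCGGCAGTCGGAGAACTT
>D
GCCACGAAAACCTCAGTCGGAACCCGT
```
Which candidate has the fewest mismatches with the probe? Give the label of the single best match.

B

A differs at 8 bases; B differs at 4 bases; C differs at 5 bases; D differs at 9 bases. The closest is B.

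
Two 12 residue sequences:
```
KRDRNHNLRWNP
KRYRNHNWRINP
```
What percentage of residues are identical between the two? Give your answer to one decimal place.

Mismatches at positions 3, 8, 10 (1-based): 3 of 12.
Identical positions: 9/12 = 75% → 75.0%.

75.0%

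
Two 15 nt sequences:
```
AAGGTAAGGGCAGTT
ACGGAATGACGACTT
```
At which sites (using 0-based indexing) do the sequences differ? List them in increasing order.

1, 4, 6, 8, 9, 10, 12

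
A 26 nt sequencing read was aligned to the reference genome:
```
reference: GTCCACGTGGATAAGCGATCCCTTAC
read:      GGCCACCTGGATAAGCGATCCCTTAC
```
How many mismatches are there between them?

2

Comparing position by position, 2 positions differ: 2 (T/G), 7 (G/C).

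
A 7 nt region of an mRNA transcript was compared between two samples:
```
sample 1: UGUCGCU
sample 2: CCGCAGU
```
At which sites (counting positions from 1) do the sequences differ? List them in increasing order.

1, 2, 3, 5, 6

Differences at site 1 (U→C), site 2 (G→C), site 3 (U→G), site 5 (G→A), site 6 (C→G).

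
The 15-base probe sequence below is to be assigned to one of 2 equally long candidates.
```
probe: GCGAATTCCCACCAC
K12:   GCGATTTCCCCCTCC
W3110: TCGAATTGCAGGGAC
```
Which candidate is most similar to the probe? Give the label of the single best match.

K12

Hamming distances to probe — K12: 4; W3110: 6.
Smallest is K12 with 4 mismatches.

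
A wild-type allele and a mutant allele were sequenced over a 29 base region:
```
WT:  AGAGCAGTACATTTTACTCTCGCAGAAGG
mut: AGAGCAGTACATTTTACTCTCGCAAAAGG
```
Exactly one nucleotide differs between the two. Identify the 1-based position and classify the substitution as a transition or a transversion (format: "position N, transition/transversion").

position 25, transition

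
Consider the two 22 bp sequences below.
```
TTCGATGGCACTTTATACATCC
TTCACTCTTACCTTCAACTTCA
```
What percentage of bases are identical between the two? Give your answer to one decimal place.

Mismatches at positions 4, 5, 7, 8, 9, 12, 15, 16, 19, 22 (1-based): 10 of 22.
Identical positions: 12/22 = 54.55% → 54.5%.

54.5%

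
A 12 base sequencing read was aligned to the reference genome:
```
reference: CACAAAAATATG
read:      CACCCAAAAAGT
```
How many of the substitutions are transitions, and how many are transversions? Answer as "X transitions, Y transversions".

0 transitions, 5 transversions

Transitions (purine↔purine or pyrimidine↔pyrimidine): none.
Transversions (purine↔pyrimidine): 4 A→C, 5 A→C, 9 T→A, 11 T→G, 12 G→T.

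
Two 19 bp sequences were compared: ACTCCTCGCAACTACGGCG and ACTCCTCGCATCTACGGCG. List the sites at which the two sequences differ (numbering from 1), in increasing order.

Differences at site 11 (A→T).

11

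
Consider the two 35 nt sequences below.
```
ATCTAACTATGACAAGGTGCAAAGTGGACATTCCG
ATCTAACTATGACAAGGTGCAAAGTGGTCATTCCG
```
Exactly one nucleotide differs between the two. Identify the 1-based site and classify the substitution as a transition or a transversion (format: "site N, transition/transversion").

The sequences differ only at site 28: A→T (purine→pyrimidine), a transversion.

site 28, transversion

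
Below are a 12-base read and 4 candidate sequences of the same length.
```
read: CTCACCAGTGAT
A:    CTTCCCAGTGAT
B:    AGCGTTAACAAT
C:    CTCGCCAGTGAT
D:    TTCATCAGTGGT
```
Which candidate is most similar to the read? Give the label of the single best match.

C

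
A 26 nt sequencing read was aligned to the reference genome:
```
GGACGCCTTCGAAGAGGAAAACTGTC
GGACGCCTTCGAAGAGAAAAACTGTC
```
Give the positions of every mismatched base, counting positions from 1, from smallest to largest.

17

Differences at position 17 (G→A).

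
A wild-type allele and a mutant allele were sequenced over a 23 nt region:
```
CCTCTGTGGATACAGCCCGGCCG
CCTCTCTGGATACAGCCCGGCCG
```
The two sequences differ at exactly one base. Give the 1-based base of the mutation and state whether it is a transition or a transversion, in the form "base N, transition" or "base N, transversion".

base 6, transversion

Base 6 changes G→C. G is a purine and C is a pyrimidine, so this is a transversion.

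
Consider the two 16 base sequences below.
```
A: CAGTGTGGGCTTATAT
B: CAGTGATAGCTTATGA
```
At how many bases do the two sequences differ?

5

Comparing position by position, 5 bases differ: 6 (T/A), 7 (G/T), 8 (G/A), 15 (A/G), 16 (T/A).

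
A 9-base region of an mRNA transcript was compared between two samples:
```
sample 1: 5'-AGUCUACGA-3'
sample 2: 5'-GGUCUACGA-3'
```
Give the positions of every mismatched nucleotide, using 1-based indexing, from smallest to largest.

Scanning 1-based: 1: A/G.

1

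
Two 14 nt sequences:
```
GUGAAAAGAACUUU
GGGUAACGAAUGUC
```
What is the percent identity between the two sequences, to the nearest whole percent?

6 positions differ (2, 4, 7, 11, 12, 14), so 8 of 14 match: 8/14 = 57.14%.

57%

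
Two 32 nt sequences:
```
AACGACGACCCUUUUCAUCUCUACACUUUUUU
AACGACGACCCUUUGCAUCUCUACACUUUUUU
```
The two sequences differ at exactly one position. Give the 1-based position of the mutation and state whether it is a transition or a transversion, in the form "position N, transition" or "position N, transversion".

position 15, transversion

Position 15 changes U→G. U is a pyrimidine and G is a purine, so this is a transversion.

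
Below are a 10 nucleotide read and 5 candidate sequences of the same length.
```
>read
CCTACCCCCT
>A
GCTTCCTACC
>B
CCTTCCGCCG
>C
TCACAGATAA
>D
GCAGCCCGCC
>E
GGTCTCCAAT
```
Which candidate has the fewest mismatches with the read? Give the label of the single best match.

B

A differs at 5 sites; B differs at 3 sites; C differs at 9 sites; D differs at 5 sites; E differs at 6 sites. The closest is B.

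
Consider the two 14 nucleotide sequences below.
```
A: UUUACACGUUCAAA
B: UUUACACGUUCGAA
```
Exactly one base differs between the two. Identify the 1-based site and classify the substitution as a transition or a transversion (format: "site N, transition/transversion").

The sequences differ only at site 12: A→G (purine→purine), a transition.

site 12, transition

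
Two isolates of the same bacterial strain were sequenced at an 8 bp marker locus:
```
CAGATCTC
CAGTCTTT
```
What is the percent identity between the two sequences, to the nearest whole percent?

Mismatches at positions 4, 5, 6, 8 (1-based): 4 of 8.
Identical positions: 4/8 = 50% → 50%.

50%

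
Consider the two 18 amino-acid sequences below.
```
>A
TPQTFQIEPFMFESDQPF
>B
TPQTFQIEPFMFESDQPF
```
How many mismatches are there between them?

No positions differ; the sequences are identical.

0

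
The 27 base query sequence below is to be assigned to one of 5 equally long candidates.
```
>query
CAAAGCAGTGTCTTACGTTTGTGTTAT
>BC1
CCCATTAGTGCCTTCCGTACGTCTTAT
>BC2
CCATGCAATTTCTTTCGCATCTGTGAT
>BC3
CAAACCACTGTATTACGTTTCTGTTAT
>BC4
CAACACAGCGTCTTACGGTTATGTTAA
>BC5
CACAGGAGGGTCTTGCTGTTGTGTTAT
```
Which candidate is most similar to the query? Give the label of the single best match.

BC3

Hamming distances to query — BC1: 9; BC2: 9; BC3: 4; BC4: 6; BC5: 6.
Smallest is BC3 with 4 mismatches.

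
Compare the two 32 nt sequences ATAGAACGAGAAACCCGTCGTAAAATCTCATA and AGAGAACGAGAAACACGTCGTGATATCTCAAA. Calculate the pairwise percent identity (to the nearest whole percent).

5 positions differ (2, 15, 22, 24, 31), so 27 of 32 match: 27/32 = 84.38%.

84%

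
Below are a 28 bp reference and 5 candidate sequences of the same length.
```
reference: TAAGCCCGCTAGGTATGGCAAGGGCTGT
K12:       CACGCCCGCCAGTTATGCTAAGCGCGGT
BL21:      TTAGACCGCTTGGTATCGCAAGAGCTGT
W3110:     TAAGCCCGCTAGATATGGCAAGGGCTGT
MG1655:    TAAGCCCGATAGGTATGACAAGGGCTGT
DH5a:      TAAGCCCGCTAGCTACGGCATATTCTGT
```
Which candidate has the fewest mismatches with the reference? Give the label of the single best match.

Hamming distances to reference — K12: 8; BL21: 5; W3110: 1; MG1655: 2; DH5a: 6.
Smallest is W3110 with 1 mismatch.

W3110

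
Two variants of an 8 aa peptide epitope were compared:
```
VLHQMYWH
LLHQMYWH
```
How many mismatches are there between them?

Mismatches (1-based): residue 1: V→L.

1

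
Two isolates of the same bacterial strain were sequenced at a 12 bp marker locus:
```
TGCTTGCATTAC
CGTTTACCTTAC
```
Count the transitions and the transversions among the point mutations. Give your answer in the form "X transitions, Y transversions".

Mismatches (1-based):
site 1: T→C (pyrimidine→pyrimidine, transition)
site 3: C→T (pyrimidine→pyrimidine, transition)
site 6: G→A (purine→purine, transition)
site 8: A→C (purine→pyrimidine, transversion)

3 transitions, 1 transversion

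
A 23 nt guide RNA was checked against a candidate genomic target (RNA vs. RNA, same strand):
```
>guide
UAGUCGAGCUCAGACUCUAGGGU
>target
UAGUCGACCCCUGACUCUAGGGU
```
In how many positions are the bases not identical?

3

Mismatches (1-based): position 8: G→C; position 10: U→C; position 12: A→U.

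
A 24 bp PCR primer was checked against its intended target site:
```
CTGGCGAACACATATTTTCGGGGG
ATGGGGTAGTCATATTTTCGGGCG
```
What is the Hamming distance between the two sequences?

6

Comparing position by position, 6 sites differ: 1 (C/A), 5 (C/G), 7 (A/T), 9 (C/G), 10 (A/T), 23 (G/C).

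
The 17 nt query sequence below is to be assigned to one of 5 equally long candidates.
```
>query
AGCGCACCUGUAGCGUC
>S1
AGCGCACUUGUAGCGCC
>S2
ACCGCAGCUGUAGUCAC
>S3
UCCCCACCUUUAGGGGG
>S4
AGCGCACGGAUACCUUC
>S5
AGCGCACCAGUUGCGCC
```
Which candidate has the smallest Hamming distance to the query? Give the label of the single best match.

S1 differs at 2 bases; S2 differs at 5 bases; S3 differs at 7 bases; S4 differs at 5 bases; S5 differs at 3 bases. The closest is S1.

S1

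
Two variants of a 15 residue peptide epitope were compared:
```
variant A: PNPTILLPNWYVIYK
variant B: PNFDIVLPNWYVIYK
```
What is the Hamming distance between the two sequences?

Mismatches (1-based): position 3: P→F; position 4: T→D; position 6: L→V.

3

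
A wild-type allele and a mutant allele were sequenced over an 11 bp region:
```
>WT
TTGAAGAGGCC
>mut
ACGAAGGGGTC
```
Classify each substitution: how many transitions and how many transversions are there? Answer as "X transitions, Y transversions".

3 transitions, 1 transversion

Transitions (purine↔purine or pyrimidine↔pyrimidine): 2 T→C, 7 A→G, 10 C→T.
Transversions (purine↔pyrimidine): 1 T→A.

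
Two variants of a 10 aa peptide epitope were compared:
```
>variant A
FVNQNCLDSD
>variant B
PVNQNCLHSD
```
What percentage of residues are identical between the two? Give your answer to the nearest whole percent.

Mismatches at positions 1, 8 (1-based): 2 of 10.
Identical positions: 8/10 = 80% → 80%.

80%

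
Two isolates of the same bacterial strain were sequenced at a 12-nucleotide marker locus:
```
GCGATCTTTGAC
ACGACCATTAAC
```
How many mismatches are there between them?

The sequences differ at bases 1, 5, 7, 10 (1-based) — 4 in total.

4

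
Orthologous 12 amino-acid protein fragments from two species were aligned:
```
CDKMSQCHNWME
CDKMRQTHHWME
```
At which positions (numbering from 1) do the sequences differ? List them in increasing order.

Differences at position 5 (S→R), position 7 (C→T), position 9 (N→H).

5, 7, 9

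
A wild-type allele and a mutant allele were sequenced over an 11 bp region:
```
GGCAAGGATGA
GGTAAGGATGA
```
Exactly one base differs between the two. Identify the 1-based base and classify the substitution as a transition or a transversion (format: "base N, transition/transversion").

base 3, transition

The sequences differ only at base 3: C→T (pyrimidine→pyrimidine), a transition.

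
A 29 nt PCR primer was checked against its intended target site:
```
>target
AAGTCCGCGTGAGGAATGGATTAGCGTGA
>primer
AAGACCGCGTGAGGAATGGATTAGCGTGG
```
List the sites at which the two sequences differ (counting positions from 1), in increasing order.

Differences at site 4 (T→A), site 29 (A→G).

4, 29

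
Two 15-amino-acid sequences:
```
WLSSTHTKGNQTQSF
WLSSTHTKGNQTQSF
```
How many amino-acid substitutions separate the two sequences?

No positions differ; the sequences are identical.

0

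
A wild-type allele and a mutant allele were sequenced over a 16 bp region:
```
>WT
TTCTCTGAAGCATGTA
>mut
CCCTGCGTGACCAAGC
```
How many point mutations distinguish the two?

The sequences differ at positions 1, 2, 5, 6, 8, 9, 10, 12, 13, 14, 15, 16 (1-based) — 12 in total.

12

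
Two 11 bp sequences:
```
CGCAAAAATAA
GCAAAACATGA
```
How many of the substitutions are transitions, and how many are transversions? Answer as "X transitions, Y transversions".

Mismatches (1-based):
position 1: C→G (pyrimidine→purine, transversion)
position 2: G→C (purine→pyrimidine, transversion)
position 3: C→A (pyrimidine→purine, transversion)
position 7: A→C (purine→pyrimidine, transversion)
position 10: A→G (purine→purine, transition)

1 transition, 4 transversions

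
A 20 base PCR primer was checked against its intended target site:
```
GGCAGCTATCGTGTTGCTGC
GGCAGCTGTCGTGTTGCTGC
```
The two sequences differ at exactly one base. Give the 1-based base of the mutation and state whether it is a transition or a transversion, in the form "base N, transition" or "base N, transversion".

base 8, transition

Base 8 changes A→G. A is a purine and G is a purine, so this is a transition.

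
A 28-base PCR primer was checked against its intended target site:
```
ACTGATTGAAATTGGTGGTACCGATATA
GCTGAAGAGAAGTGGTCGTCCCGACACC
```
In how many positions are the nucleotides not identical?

Comparing position by position, 11 positions differ: 1 (A/G), 6 (T/A), 7 (T/G), 8 (G/A), 9 (A/G), 12 (T/G), 17 (G/C), 20 (A/C), 25 (T/C), 27 (T/C), 28 (A/C).

11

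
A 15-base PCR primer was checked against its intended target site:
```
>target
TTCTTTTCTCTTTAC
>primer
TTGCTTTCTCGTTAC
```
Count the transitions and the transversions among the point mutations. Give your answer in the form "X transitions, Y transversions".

1 transition, 2 transversions

Mismatches (1-based):
position 3: C→G (pyrimidine→purine, transversion)
position 4: T→C (pyrimidine→pyrimidine, transition)
position 11: T→G (pyrimidine→purine, transversion)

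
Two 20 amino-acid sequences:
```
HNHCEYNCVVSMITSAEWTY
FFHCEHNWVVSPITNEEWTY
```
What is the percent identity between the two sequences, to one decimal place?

65.0%

7 positions differ (1, 2, 6, 8, 12, 15, 16), so 13 of 20 match: 13/20 = 65%.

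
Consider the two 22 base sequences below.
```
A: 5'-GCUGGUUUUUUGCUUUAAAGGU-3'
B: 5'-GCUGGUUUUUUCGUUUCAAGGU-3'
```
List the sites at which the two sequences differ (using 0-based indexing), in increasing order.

Differences at site 11 (G→C), site 12 (C→G), site 16 (A→C).

11, 12, 16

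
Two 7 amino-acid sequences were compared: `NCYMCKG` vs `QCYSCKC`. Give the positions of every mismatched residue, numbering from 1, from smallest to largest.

1, 4, 7

Differences at position 1 (N→Q), position 4 (M→S), position 7 (G→C).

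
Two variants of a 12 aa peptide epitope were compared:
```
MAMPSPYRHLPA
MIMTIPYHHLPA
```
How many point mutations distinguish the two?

4

Mismatches (1-based): residue 2: A→I; residue 4: P→T; residue 5: S→I; residue 8: R→H.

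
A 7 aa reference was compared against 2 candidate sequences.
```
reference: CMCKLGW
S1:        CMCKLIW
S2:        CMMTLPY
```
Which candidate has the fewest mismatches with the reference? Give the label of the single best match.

S1

S1 differs at 1 residue; S2 differs at 4 residues. The closest is S1.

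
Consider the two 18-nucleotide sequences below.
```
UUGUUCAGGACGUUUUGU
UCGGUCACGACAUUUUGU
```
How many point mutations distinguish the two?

Mismatches (1-based): base 2: U→C; base 4: U→G; base 8: G→C; base 12: G→A.

4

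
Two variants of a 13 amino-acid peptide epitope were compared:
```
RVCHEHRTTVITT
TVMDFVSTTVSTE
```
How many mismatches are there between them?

8

Comparing position by position, 8 residues differ: 1 (R/T), 3 (C/M), 4 (H/D), 5 (E/F), 6 (H/V), 7 (R/S), 11 (I/S), 13 (T/E).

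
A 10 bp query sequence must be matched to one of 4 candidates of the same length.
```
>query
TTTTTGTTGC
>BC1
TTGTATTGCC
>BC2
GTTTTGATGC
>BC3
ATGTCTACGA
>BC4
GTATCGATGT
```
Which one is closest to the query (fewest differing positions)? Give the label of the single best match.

BC2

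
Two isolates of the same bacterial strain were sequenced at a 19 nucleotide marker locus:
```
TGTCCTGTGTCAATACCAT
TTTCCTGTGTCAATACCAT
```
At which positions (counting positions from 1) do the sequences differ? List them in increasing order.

2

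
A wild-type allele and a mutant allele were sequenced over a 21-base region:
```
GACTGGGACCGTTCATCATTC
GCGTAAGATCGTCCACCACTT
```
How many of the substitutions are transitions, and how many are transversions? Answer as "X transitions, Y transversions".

Mismatches (1-based):
base 2: A→C (purine→pyrimidine, transversion)
base 3: C→G (pyrimidine→purine, transversion)
base 5: G→A (purine→purine, transition)
base 6: G→A (purine→purine, transition)
base 9: C→T (pyrimidine→pyrimidine, transition)
base 13: T→C (pyrimidine→pyrimidine, transition)
base 16: T→C (pyrimidine→pyrimidine, transition)
base 19: T→C (pyrimidine→pyrimidine, transition)
base 21: C→T (pyrimidine→pyrimidine, transition)

7 transitions, 2 transversions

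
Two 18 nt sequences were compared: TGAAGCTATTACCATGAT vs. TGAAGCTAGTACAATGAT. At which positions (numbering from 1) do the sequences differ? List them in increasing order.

Differences at position 9 (T→G), position 13 (C→A).

9, 13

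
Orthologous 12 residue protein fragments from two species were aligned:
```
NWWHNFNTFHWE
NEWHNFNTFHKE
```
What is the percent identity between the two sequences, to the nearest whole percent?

83%

2 positions differ (2, 11), so 10 of 12 match: 10/12 = 83.33%.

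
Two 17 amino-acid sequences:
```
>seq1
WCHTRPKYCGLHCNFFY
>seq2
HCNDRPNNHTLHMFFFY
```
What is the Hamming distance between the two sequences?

9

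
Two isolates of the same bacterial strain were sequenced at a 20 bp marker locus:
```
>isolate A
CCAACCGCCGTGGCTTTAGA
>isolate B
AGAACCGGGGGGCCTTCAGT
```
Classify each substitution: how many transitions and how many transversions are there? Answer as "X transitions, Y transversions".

1 transition, 7 transversions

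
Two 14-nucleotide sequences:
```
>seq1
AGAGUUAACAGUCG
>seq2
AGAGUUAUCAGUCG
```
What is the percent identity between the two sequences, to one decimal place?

Mismatch at position 8 (1-based): 1 of 14.
Identical positions: 13/14 = 92.86% → 92.9%.

92.9%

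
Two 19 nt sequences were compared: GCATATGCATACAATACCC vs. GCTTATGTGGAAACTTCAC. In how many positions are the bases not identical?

8

Comparing position by position, 8 positions differ: 3 (A/T), 8 (C/T), 9 (A/G), 10 (T/G), 12 (C/A), 14 (A/C), 16 (A/T), 18 (C/A).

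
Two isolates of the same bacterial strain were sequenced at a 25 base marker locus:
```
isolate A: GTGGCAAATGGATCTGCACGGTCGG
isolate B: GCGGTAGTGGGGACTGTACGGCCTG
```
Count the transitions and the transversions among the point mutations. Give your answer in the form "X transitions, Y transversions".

6 transitions, 4 transversions

Transitions (purine↔purine or pyrimidine↔pyrimidine): 2 T→C, 5 C→T, 7 A→G, 12 A→G, 17 C→T, 22 T→C.
Transversions (purine↔pyrimidine): 8 A→T, 9 T→G, 13 T→A, 24 G→T.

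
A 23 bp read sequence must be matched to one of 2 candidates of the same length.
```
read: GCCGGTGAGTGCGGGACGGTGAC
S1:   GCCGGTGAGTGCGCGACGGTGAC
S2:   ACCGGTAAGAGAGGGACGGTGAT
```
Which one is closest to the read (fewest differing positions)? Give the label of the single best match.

S1

S1 differs at 1 position; S2 differs at 5 positions. The closest is S1.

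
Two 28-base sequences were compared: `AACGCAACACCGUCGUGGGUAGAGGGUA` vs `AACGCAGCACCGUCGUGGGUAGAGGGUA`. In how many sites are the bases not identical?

The sequences differ at sites 7 (1-based) — 1 in total.

1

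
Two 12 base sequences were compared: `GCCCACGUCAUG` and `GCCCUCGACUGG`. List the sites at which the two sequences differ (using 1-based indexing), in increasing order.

Differences at site 5 (A→U), site 8 (U→A), site 10 (A→U), site 11 (U→G).

5, 8, 10, 11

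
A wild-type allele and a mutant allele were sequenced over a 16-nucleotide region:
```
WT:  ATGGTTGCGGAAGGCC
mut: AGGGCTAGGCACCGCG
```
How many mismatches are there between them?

The sequences differ at positions 2, 5, 7, 8, 10, 12, 13, 16 (1-based) — 8 in total.

8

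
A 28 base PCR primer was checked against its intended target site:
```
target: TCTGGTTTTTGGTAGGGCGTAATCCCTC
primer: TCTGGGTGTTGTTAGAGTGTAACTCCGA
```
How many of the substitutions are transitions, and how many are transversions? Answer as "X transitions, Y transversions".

4 transitions, 5 transversions

Mismatches (1-based):
base 6: T→G (pyrimidine→purine, transversion)
base 8: T→G (pyrimidine→purine, transversion)
base 12: G→T (purine→pyrimidine, transversion)
base 16: G→A (purine→purine, transition)
base 18: C→T (pyrimidine→pyrimidine, transition)
base 23: T→C (pyrimidine→pyrimidine, transition)
base 24: C→T (pyrimidine→pyrimidine, transition)
base 27: T→G (pyrimidine→purine, transversion)
base 28: C→A (pyrimidine→purine, transversion)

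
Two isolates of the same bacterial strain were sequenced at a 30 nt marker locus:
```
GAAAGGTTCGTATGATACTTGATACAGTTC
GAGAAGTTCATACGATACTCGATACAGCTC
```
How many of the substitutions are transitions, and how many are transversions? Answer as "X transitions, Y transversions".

Mismatches (1-based):
site 3: A→G (purine→purine, transition)
site 5: G→A (purine→purine, transition)
site 10: G→A (purine→purine, transition)
site 13: T→C (pyrimidine→pyrimidine, transition)
site 20: T→C (pyrimidine→pyrimidine, transition)
site 28: T→C (pyrimidine→pyrimidine, transition)

6 transitions, 0 transversions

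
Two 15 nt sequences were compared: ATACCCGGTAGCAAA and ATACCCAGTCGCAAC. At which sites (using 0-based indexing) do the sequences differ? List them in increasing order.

6, 9, 14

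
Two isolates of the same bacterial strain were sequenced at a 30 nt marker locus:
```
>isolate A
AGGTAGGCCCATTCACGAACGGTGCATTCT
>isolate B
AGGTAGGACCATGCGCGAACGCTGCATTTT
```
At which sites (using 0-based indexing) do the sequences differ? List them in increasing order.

Differences at site 7 (C→A), site 12 (T→G), site 14 (A→G), site 21 (G→C), site 28 (C→T).

7, 12, 14, 21, 28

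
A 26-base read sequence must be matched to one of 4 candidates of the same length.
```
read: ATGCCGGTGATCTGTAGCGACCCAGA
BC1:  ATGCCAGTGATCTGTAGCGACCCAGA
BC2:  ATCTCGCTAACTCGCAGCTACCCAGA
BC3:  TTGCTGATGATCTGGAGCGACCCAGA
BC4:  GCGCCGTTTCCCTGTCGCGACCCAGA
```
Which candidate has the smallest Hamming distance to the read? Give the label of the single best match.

BC1

Hamming distances to read — BC1: 1; BC2: 9; BC3: 4; BC4: 7.
Smallest is BC1 with 1 mismatch.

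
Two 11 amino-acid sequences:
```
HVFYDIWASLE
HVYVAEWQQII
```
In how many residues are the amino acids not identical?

8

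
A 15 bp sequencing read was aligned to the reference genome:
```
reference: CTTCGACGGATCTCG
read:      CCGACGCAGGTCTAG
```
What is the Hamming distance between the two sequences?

8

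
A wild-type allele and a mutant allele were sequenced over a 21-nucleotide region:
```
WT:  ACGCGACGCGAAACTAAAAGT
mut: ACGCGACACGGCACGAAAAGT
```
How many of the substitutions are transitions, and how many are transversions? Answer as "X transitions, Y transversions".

Mismatches (1-based):
base 8: G→A (purine→purine, transition)
base 11: A→G (purine→purine, transition)
base 12: A→C (purine→pyrimidine, transversion)
base 15: T→G (pyrimidine→purine, transversion)

2 transitions, 2 transversions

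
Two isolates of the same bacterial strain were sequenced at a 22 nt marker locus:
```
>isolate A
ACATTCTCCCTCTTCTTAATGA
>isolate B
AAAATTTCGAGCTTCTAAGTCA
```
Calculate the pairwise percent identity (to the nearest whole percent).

9 positions differ (2, 4, 6, 9, 10, 11, 17, 19, 21), so 13 of 22 match: 13/22 = 59.09%.

59%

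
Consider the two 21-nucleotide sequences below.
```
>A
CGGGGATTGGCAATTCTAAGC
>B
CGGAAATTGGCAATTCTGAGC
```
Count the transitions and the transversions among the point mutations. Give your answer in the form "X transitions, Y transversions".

3 transitions, 0 transversions

Transitions (purine↔purine or pyrimidine↔pyrimidine): 4 G→A, 5 G→A, 18 A→G.
Transversions (purine↔pyrimidine): none.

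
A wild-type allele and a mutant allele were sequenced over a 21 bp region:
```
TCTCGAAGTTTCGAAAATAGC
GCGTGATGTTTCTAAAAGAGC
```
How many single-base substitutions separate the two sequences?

6

The sequences differ at sites 1, 3, 4, 7, 13, 18 (1-based) — 6 in total.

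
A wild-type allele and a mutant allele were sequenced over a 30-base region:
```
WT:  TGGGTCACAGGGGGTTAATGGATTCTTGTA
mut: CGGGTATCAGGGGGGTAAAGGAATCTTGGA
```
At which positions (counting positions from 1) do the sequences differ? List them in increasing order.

1, 6, 7, 15, 19, 23, 29

Scanning 1-based: 1: T/C; 6: C/A; 7: A/T; 15: T/G; 19: T/A; 23: T/A; 29: T/G.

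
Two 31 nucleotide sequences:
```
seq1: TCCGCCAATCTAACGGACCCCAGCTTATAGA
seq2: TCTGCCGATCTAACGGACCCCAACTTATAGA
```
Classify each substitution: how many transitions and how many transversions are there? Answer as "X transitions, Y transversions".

3 transitions, 0 transversions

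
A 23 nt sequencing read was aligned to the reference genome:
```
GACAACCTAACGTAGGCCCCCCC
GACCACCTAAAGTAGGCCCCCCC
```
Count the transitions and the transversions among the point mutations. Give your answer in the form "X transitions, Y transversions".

0 transitions, 2 transversions

Mismatches (1-based):
base 4: A→C (purine→pyrimidine, transversion)
base 11: C→A (pyrimidine→purine, transversion)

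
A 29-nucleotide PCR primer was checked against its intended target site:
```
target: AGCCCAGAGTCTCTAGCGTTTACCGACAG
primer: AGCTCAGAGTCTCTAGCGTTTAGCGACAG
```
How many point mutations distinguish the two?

The sequences differ at positions 4, 23 (1-based) — 2 in total.

2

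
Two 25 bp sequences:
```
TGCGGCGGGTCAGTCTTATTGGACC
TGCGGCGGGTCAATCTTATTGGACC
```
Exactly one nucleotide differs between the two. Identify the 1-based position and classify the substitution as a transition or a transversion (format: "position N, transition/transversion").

position 13, transition

The sequences differ only at position 13: G→A (purine→purine), a transition.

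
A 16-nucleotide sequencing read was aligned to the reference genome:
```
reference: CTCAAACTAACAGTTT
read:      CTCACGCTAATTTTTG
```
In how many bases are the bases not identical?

6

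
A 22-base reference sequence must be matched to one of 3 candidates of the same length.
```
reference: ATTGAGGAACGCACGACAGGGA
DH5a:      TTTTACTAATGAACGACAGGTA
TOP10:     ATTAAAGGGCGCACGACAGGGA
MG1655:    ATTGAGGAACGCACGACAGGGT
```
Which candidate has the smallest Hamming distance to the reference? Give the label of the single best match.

DH5a differs at 7 sites; TOP10 differs at 4 sites; MG1655 differs at 1 site. The closest is MG1655.

MG1655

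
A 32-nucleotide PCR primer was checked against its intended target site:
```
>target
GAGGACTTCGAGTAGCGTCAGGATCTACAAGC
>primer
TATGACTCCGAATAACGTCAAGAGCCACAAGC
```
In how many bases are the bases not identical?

The sequences differ at bases 1, 3, 8, 12, 15, 21, 24, 26 (1-based) — 8 in total.

8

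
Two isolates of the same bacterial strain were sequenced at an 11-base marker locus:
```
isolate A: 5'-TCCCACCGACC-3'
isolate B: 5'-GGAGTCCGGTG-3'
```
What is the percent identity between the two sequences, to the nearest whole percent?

27%

8 positions differ (1, 2, 3, 4, 5, 9, 10, 11), so 3 of 11 match: 3/11 = 27.27%.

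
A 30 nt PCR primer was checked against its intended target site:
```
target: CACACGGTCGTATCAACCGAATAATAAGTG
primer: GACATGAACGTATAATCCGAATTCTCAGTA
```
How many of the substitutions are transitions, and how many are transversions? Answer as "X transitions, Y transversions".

3 transitions, 7 transversions

Transitions (purine↔purine or pyrimidine↔pyrimidine): 5 C→T, 7 G→A, 30 G→A.
Transversions (purine↔pyrimidine): 1 C→G, 8 T→A, 14 C→A, 16 A→T, 23 A→T, 24 A→C, 26 A→C.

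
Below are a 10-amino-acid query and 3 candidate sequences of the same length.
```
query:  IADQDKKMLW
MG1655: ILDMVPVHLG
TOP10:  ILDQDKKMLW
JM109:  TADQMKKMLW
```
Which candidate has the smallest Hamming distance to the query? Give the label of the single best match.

Hamming distances to query — MG1655: 7; TOP10: 1; JM109: 2.
Smallest is TOP10 with 1 mismatch.

TOP10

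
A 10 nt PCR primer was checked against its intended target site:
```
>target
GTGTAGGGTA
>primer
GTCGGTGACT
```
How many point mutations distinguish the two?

7

The sequences differ at positions 3, 4, 5, 6, 8, 9, 10 (1-based) — 7 in total.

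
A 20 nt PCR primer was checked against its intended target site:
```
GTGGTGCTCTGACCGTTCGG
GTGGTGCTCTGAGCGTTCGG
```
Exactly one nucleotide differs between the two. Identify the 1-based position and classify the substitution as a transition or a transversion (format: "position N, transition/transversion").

position 13, transversion

Position 13 changes C→G. C is a pyrimidine and G is a purine, so this is a transversion.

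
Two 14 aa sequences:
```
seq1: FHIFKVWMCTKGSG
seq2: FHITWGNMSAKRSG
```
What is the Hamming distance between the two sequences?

7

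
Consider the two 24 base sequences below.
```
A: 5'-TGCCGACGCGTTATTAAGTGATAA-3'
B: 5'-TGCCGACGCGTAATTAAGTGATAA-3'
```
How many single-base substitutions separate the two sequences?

1

The sequences differ at bases 12 (1-based) — 1 in total.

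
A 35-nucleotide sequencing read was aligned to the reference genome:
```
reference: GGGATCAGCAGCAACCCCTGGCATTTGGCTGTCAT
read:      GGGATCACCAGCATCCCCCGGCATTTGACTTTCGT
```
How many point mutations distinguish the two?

Comparing position by position, 6 positions differ: 8 (G/C), 14 (A/T), 19 (T/C), 28 (G/A), 31 (G/T), 34 (A/G).

6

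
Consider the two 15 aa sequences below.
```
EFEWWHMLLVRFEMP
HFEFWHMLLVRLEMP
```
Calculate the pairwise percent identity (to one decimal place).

80.0%

Mismatches at positions 1, 4, 12 (1-based): 3 of 15.
Identical positions: 12/15 = 80% → 80.0%.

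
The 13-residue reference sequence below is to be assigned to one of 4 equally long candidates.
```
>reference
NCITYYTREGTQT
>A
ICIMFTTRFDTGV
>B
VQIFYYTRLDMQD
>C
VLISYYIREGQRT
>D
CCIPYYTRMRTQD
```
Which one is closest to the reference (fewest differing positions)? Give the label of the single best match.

Hamming distances to reference — A: 8; B: 7; C: 6; D: 5.
Smallest is D with 5 mismatches.

D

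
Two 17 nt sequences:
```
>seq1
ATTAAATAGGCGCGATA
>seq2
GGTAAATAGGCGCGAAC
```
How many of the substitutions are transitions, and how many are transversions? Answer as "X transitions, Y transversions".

1 transition, 3 transversions

Transitions (purine↔purine or pyrimidine↔pyrimidine): 1 A→G.
Transversions (purine↔pyrimidine): 2 T→G, 16 T→A, 17 A→C.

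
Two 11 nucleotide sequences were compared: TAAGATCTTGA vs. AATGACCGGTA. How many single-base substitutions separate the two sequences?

6

Mismatches (1-based): position 1: T→A; position 3: A→T; position 6: T→C; position 8: T→G; position 9: T→G; position 10: G→T.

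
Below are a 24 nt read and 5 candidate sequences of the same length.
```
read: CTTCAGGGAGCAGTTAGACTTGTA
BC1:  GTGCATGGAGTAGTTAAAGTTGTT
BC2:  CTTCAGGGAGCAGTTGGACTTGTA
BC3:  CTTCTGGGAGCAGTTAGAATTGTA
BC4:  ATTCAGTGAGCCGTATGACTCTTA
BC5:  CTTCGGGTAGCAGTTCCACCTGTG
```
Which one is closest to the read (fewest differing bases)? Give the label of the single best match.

BC2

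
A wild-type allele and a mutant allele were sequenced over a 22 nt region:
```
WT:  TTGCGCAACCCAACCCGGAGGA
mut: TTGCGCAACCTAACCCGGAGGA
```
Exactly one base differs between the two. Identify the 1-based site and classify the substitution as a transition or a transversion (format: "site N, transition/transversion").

Site 11 changes C→T. C is a pyrimidine and T is a pyrimidine, so this is a transition.

site 11, transition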